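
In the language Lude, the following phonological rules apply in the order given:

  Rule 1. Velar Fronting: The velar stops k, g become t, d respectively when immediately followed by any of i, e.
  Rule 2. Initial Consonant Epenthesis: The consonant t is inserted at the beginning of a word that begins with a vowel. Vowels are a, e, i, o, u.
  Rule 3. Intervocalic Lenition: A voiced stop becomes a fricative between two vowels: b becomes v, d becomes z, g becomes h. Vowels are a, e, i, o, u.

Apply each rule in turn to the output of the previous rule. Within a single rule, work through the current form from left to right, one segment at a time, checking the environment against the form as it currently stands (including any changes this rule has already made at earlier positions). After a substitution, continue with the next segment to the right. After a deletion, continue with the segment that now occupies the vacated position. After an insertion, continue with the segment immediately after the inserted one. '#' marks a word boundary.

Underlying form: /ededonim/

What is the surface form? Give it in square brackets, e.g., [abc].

Rule 1 Velar Fronting: no change — [ededonim]
Rule 2 Initial Consonant Epenthesis: [ededonim] → [tededonim]
Rule 3 Intervocalic Lenition: [tededonim] → [tezezonim]

[tezezonim]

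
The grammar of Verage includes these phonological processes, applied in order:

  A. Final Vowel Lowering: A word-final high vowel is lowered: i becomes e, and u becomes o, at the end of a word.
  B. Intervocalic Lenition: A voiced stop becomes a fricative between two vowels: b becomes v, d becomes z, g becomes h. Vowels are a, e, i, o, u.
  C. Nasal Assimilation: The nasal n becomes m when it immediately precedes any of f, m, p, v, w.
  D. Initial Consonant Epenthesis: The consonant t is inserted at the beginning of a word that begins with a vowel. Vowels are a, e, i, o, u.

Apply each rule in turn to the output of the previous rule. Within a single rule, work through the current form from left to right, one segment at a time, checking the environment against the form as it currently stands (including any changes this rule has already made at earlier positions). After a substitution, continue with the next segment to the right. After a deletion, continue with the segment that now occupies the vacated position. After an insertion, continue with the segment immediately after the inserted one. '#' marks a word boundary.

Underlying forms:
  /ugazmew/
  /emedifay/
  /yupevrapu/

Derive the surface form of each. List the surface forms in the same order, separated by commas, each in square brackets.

/ugazmew/:
  A Final Vowel Lowering: no change — [ugazmew]
  B Intervocalic Lenition: [ugazmew] → [uhazmew]
  C Nasal Assimilation: no change — [uhazmew]
  D Initial Consonant Epenthesis: [uhazmew] → [tuhazmew]
/emedifay/:
  A Final Vowel Lowering: no change — [emedifay]
  B Intervocalic Lenition: [emedifay] → [emezifay]
  C Nasal Assimilation: no change — [emezifay]
  D Initial Consonant Epenthesis: [emezifay] → [temezifay]
/yupevrapu/:
  A Final Vowel Lowering: [yupevrapu] → [yupevrapo]
  B Intervocalic Lenition: no change — [yupevrapo]
  C Nasal Assimilation: no change — [yupevrapo]
  D Initial Consonant Epenthesis: no change — [yupevrapo]

[tuhazmew], [temezifay], [yupevrapo]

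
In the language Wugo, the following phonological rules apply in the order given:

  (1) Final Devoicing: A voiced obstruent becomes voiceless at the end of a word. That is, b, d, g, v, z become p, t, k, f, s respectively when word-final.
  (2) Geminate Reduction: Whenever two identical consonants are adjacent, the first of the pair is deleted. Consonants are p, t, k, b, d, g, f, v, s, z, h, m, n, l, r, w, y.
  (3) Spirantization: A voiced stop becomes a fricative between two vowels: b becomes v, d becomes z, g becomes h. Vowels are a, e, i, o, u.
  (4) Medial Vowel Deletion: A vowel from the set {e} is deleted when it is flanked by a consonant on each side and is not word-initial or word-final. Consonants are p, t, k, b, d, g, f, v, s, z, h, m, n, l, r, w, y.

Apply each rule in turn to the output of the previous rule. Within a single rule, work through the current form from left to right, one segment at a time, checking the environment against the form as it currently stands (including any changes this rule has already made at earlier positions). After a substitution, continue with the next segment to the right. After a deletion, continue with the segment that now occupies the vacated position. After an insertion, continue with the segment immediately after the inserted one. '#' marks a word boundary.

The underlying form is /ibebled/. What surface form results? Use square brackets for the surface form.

(1) Final Devoicing: [ibebled] → [ibeblet]
(2) Geminate Reduction: no change — [ibeblet]
(3) Spirantization: [ibeblet] → [iveblet]
(4) Medial Vowel Deletion: [iveblet] → [ivblt]

[ivblt]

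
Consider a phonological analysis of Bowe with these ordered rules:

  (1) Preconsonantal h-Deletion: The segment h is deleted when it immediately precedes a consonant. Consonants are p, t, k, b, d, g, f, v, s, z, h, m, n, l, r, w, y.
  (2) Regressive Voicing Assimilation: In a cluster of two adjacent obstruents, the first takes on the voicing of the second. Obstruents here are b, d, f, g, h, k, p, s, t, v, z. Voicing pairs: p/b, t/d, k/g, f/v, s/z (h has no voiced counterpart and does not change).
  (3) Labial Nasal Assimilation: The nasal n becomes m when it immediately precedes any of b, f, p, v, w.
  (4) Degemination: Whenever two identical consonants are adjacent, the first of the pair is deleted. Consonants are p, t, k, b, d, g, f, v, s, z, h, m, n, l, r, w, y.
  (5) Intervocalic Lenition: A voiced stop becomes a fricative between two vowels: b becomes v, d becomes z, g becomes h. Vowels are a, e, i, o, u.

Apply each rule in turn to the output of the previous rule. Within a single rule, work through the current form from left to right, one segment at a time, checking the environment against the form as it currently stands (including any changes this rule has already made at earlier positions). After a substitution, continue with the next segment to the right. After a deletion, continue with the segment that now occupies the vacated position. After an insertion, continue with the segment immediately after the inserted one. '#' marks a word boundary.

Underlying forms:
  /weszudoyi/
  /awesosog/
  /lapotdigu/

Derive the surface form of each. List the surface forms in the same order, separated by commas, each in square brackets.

[wezuzoyi], [awesosog], [lapozihu]

/weszudoyi/:
  (1) Preconsonantal h-Deletion: no change — [weszudoyi]
  (2) Regressive Voicing Assimilation: [weszudoyi] → [wezzudoyi]
  (3) Labial Nasal Assimilation: no change — [wezzudoyi]
  (4) Degemination: [wezzudoyi] → [wezudoyi]
  (5) Intervocalic Lenition: [wezudoyi] → [wezuzoyi]
/awesosog/:
  (1) Preconsonantal h-Deletion: no change — [awesosog]
  (2) Regressive Voicing Assimilation: no change — [awesosog]
  (3) Labial Nasal Assimilation: no change — [awesosog]
  (4) Degemination: no change — [awesosog]
  (5) Intervocalic Lenition: no change — [awesosog]
/lapotdigu/:
  (1) Preconsonantal h-Deletion: no change — [lapotdigu]
  (2) Regressive Voicing Assimilation: [lapotdigu] → [lapoddigu]
  (3) Labial Nasal Assimilation: no change — [lapoddigu]
  (4) Degemination: [lapoddigu] → [lapodigu]
  (5) Intervocalic Lenition: [lapodigu] → [lapozihu]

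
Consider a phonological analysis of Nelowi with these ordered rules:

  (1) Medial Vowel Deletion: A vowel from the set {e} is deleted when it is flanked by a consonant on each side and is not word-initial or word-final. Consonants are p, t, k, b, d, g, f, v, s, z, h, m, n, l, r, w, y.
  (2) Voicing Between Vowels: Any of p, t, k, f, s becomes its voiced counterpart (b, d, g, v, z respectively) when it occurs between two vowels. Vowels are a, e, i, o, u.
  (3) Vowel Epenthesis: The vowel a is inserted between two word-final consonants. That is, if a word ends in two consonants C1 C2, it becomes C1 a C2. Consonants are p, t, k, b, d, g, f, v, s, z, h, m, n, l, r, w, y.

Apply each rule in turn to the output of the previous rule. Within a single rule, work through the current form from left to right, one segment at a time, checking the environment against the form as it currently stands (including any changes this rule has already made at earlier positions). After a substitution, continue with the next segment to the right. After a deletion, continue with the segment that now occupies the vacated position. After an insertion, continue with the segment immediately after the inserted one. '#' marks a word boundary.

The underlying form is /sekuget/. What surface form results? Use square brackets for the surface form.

(1) Medial Vowel Deletion: [sekuget] → [skugt]
(2) Voicing Between Vowels: no change — [skugt]
(3) Vowel Epenthesis: [skugt] → [skugat]

[skugat]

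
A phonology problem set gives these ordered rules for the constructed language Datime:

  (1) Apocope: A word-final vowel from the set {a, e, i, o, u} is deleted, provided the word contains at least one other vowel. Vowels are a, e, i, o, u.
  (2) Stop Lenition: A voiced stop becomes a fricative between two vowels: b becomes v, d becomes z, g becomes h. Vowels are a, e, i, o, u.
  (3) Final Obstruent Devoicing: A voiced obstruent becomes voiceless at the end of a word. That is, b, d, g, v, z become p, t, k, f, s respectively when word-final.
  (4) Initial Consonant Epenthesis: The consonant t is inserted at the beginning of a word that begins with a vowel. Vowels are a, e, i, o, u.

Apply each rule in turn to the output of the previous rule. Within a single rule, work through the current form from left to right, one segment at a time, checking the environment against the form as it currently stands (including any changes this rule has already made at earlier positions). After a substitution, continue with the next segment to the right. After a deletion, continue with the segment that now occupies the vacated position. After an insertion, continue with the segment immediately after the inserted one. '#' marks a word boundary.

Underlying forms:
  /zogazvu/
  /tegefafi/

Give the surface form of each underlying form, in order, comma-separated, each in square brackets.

[zohazf], [tehefaf]

/zogazvu/:
  (1) Apocope: [zogazvu] → [zogazv]
  (2) Stop Lenition: [zogazv] → [zohazv]
  (3) Final Obstruent Devoicing: [zohazv] → [zohazf]
  (4) Initial Consonant Epenthesis: no change — [zohazf]
/tegefafi/:
  (1) Apocope: [tegefafi] → [tegefaf]
  (2) Stop Lenition: [tegefaf] → [tehefaf]
  (3) Final Obstruent Devoicing: no change — [tehefaf]
  (4) Initial Consonant Epenthesis: no change — [tehefaf]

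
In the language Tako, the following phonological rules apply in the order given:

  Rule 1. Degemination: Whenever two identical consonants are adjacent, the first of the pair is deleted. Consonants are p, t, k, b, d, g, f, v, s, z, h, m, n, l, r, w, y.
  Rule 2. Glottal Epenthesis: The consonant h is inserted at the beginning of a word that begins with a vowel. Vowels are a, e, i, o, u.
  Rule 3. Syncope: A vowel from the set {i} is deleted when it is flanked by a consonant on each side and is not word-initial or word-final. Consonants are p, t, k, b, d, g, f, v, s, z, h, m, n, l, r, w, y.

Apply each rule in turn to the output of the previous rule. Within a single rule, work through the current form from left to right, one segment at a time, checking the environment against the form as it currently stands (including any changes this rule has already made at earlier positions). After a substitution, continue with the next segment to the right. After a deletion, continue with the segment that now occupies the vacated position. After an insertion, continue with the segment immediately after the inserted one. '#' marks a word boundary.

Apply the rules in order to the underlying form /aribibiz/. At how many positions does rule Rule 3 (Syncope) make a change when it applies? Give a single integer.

3

Rule 1 Degemination: no change — [aribibiz]
Rule 2 Glottal Epenthesis: [aribibiz] → [haribibiz]
Rule 3 Syncope: [haribibiz] → [harbbz]
Rule Rule 3 changed 3 position(s).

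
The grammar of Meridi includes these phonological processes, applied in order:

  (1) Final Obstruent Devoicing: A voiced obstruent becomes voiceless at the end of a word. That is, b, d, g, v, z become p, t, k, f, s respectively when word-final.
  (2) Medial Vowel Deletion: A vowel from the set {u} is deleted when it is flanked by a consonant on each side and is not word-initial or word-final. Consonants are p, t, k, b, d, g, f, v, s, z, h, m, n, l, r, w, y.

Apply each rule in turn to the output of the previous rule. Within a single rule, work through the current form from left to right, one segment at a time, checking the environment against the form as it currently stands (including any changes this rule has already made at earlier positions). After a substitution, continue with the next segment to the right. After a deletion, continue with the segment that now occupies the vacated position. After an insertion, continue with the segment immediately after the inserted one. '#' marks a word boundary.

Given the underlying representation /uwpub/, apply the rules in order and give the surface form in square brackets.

(1) Final Obstruent Devoicing: [uwpub] → [uwpup]
(2) Medial Vowel Deletion: [uwpup] → [uwpp]

[uwpp]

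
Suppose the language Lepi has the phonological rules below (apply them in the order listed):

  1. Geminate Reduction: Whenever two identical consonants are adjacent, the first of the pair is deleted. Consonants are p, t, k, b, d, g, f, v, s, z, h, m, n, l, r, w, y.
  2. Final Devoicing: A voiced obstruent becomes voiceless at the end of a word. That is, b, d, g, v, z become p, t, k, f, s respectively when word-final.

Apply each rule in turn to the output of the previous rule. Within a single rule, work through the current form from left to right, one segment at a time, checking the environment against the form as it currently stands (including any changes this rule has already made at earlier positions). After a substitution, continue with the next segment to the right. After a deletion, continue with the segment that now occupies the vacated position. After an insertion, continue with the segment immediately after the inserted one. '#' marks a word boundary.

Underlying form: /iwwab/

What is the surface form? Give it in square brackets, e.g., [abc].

[iwap]

1 Geminate Reduction: [iwwab] → [iwab]
2 Final Devoicing: [iwab] → [iwap]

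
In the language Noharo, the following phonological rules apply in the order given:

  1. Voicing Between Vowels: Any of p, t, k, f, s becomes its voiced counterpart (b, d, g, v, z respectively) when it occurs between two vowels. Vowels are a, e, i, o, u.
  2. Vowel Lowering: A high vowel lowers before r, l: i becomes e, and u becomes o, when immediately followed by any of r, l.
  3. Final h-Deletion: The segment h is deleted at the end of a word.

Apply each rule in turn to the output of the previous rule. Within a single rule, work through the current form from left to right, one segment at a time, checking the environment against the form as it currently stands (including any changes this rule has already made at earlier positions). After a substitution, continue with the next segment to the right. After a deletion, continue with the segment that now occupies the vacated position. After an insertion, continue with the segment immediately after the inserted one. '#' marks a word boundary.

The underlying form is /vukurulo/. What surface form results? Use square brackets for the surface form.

[vugorolo]

1 Voicing Between Vowels: [vukurulo] → [vugurulo]
2 Vowel Lowering: [vugurulo] → [vugorolo]
3 Final h-Deletion: no change — [vugorolo]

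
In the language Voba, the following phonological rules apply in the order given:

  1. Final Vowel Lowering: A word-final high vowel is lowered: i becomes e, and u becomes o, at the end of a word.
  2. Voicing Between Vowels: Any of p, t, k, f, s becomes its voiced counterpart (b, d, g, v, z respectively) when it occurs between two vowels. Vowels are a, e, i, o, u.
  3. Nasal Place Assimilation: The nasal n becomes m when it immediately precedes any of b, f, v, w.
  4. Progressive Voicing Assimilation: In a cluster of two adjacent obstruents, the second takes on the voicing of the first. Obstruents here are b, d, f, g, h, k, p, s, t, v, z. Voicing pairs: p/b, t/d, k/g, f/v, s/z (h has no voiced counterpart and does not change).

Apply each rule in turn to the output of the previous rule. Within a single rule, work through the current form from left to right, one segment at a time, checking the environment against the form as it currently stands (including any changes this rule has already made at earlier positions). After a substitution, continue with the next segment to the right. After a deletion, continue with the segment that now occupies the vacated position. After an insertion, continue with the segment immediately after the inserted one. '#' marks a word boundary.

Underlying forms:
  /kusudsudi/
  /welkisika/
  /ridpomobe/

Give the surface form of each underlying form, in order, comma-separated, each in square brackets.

[kuzudzude], [welkiziga], [ridbomobe]

/kusudsudi/:
  1 Final Vowel Lowering: [kusudsudi] → [kusudsude]
  2 Voicing Between Vowels: [kusudsude] → [kuzudsude]
  3 Nasal Place Assimilation: no change — [kuzudsude]
  4 Progressive Voicing Assimilation: [kuzudsude] → [kuzudzude]
/welkisika/:
  1 Final Vowel Lowering: no change — [welkisika]
  2 Voicing Between Vowels: [welkisika] → [welkiziga]
  3 Nasal Place Assimilation: no change — [welkiziga]
  4 Progressive Voicing Assimilation: no change — [welkiziga]
/ridpomobe/:
  1 Final Vowel Lowering: no change — [ridpomobe]
  2 Voicing Between Vowels: no change — [ridpomobe]
  3 Nasal Place Assimilation: no change — [ridpomobe]
  4 Progressive Voicing Assimilation: [ridpomobe] → [ridbomobe]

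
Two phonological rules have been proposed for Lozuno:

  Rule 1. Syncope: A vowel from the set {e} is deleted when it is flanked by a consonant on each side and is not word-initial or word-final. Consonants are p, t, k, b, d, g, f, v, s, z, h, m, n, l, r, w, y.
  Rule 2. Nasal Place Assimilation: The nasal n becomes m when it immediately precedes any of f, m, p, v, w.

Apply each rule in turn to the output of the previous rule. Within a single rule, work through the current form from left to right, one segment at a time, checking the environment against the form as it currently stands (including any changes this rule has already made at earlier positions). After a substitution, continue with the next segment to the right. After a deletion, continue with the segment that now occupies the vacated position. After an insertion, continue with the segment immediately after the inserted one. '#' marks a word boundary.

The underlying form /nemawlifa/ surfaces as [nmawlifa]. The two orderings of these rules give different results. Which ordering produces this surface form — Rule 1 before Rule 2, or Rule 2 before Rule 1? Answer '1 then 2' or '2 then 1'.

Order 1 then 2:
  1 Syncope: [nemawlifa] → [nmawlifa]
  2 Nasal Place Assimilation: [nmawlifa] → [mmawlifa]
  result: [mmawlifa]
Order 2 then 1:
  2 Nasal Place Assimilation: no change — [nemawlifa]
  1 Syncope: [nemawlifa] → [nmawlifa]
  result: [nmawlifa]

2 then 1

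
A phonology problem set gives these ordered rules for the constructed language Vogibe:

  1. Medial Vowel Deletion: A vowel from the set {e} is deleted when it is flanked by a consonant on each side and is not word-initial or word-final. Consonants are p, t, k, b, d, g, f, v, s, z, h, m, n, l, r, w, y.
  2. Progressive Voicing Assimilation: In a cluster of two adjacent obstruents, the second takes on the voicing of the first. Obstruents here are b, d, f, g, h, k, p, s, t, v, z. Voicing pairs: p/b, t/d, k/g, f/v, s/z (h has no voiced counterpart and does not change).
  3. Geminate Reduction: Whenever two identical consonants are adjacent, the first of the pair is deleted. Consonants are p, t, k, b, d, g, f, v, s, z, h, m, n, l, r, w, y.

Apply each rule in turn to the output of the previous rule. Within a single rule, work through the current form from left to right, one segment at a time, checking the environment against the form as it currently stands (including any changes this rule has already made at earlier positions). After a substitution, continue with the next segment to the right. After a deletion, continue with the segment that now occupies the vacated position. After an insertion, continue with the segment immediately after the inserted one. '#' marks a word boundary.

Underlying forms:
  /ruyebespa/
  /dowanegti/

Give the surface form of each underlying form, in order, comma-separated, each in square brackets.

/ruyebespa/:
  1 Medial Vowel Deletion: [ruyebespa] → [ruybspa]
  2 Progressive Voicing Assimilation: [ruybspa] → [ruybzba]
  3 Geminate Reduction: no change — [ruybzba]
/dowanegti/:
  1 Medial Vowel Deletion: [dowanegti] → [dowangti]
  2 Progressive Voicing Assimilation: [dowangti] → [dowangdi]
  3 Geminate Reduction: no change — [dowangdi]

[ruybzba], [dowangdi]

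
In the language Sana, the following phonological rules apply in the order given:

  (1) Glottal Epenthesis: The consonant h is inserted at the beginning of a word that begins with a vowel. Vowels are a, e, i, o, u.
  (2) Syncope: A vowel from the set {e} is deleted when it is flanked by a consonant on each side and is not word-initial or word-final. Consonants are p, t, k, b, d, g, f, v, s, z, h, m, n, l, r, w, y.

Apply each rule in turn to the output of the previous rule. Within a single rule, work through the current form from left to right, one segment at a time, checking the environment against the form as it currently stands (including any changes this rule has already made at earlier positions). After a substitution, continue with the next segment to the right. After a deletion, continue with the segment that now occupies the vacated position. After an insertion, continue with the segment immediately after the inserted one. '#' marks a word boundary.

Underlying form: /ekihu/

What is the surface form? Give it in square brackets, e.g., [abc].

[hkihu]

(1) Glottal Epenthesis: [ekihu] → [hekihu]
(2) Syncope: [hekihu] → [hkihu]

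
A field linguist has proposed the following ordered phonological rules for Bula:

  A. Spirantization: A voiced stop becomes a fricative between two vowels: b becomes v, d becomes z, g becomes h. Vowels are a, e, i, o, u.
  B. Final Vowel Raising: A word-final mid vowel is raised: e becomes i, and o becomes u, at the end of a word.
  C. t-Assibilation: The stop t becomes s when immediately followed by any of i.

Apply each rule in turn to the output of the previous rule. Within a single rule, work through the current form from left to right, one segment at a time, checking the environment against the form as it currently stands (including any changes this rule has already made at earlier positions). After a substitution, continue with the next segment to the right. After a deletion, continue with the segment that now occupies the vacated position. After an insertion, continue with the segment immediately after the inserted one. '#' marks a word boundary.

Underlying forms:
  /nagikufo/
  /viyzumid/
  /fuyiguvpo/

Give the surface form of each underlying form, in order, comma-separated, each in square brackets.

[nahikufu], [viyzumid], [fuyihuvpu]

/nagikufo/:
  A Spirantization: [nagikufo] → [nahikufo]
  B Final Vowel Raising: [nahikufo] → [nahikufu]
  C t-Assibilation: no change — [nahikufu]
/viyzumid/:
  A Spirantization: no change — [viyzumid]
  B Final Vowel Raising: no change — [viyzumid]
  C t-Assibilation: no change — [viyzumid]
/fuyiguvpo/:
  A Spirantization: [fuyiguvpo] → [fuyihuvpo]
  B Final Vowel Raising: [fuyihuvpo] → [fuyihuvpu]
  C t-Assibilation: no change — [fuyihuvpu]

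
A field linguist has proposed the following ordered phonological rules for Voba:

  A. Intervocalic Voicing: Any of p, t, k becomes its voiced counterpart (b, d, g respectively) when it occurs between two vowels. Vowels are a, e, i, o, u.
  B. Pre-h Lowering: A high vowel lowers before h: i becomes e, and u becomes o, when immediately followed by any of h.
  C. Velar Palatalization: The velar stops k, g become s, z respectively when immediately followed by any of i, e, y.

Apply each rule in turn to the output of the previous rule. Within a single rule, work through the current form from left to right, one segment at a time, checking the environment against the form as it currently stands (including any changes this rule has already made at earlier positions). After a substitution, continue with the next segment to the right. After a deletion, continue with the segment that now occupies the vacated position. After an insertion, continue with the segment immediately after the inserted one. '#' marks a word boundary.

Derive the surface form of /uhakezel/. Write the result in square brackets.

A Intervocalic Voicing: [uhakezel] → [uhagezel]
B Pre-h Lowering: [uhagezel] → [ohagezel]
C Velar Palatalization: [ohagezel] → [ohazezel]

[ohazezel]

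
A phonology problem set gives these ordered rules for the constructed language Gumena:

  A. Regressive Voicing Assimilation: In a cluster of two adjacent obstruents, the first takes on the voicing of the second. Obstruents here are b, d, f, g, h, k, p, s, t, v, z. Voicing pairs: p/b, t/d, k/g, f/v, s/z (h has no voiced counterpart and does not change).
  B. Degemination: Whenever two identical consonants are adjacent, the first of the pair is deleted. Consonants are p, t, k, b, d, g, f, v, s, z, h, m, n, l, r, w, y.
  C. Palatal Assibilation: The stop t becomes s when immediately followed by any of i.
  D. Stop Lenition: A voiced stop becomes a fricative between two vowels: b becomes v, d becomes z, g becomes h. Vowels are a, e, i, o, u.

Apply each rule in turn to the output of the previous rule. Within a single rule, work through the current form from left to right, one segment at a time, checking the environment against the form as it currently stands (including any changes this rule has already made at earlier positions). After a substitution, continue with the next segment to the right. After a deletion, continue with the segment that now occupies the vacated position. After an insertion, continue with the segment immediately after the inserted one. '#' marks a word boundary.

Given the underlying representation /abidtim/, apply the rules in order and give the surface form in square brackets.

[avisim]

A Regressive Voicing Assimilation: [abidtim] → [abittim]
B Degemination: [abittim] → [abitim]
C Palatal Assibilation: [abitim] → [abisim]
D Stop Lenition: [abisim] → [avisim]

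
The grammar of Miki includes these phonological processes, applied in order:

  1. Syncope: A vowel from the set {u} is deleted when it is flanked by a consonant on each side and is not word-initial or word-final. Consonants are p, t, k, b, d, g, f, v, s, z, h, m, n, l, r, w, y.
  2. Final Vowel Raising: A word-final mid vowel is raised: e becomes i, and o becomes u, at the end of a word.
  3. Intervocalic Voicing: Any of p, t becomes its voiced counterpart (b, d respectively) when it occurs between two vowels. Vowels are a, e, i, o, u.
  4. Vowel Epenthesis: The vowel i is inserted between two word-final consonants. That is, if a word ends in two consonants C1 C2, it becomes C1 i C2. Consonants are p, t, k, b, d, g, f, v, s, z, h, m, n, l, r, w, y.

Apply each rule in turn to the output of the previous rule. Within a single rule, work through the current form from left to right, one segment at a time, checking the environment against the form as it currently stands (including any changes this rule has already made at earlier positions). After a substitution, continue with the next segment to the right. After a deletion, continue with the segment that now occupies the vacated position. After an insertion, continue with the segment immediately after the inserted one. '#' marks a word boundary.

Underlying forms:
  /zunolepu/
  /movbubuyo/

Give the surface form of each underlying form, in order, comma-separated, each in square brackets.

/zunolepu/:
  1 Syncope: [zunolepu] → [znolepu]
  2 Final Vowel Raising: no change — [znolepu]
  3 Intervocalic Voicing: [znolepu] → [znolebu]
  4 Vowel Epenthesis: no change — [znolebu]
/movbubuyo/:
  1 Syncope: [movbubuyo] → [movbbyo]
  2 Final Vowel Raising: [movbbyo] → [movbbyu]
  3 Intervocalic Voicing: no change — [movbbyu]
  4 Vowel Epenthesis: no change — [movbbyu]

[znolebu], [movbbyu]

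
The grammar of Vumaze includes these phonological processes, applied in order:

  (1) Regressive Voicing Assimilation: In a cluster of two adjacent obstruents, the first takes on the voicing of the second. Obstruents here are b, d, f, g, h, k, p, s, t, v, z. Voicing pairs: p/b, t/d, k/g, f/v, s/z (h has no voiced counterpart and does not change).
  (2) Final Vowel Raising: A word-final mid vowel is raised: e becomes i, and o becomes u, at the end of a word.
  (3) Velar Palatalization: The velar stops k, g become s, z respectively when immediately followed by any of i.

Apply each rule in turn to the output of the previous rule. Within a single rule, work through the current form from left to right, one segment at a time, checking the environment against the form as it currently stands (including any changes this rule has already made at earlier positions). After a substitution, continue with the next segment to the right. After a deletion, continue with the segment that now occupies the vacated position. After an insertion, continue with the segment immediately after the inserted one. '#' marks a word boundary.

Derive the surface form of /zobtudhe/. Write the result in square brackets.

(1) Regressive Voicing Assimilation: [zobtudhe] → [zoptuthe]
(2) Final Vowel Raising: [zoptuthe] → [zoptuthi]
(3) Velar Palatalization: no change — [zoptuthi]

[zoptuthi]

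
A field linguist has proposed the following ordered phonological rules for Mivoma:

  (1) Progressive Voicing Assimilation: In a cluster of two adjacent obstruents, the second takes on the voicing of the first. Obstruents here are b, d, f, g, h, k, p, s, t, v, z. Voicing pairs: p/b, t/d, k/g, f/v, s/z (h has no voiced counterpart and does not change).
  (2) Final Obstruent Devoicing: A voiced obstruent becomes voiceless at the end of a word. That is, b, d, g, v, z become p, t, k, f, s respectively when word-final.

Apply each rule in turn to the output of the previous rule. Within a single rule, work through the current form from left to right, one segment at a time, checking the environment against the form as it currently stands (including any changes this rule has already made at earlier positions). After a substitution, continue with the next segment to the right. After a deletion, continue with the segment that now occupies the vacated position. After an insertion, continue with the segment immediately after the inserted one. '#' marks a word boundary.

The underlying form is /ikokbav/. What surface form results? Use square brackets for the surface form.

[ikokpaf]

(1) Progressive Voicing Assimilation: [ikokbav] → [ikokpav]
(2) Final Obstruent Devoicing: [ikokpav] → [ikokpaf]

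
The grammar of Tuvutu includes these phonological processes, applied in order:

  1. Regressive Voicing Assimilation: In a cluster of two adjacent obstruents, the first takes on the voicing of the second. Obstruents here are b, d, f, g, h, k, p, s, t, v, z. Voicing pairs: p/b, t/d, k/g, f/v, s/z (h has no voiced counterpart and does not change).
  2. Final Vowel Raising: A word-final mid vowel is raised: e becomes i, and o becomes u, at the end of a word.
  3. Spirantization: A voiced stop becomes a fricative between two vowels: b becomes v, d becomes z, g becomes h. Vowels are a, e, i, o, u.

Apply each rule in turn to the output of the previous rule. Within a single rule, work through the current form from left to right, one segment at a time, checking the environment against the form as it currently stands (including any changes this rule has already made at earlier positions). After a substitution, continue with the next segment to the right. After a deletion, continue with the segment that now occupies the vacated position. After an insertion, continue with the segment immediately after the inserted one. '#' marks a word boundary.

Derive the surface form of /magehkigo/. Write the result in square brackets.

1 Regressive Voicing Assimilation: no change — [magehkigo]
2 Final Vowel Raising: [magehkigo] → [magehkigu]
3 Spirantization: [magehkigu] → [mahehkihu]

[mahehkihu]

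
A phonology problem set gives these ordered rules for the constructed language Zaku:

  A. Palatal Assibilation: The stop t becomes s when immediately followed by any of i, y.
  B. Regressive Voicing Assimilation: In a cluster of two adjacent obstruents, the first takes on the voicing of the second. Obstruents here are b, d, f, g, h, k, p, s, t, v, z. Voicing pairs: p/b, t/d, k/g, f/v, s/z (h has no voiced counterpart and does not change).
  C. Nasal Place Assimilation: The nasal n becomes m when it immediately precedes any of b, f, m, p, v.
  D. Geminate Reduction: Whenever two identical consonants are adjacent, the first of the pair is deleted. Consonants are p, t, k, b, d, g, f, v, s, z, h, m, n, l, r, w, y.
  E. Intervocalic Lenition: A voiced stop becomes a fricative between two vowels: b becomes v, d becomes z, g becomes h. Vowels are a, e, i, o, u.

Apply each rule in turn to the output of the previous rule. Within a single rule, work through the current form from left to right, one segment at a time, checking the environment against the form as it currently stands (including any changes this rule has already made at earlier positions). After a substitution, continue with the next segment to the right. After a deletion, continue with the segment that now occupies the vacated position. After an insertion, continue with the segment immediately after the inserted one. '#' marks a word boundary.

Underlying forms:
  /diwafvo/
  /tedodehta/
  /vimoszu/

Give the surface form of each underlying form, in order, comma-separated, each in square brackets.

[diwavo], [tezozehta], [vimozu]

/diwafvo/:
  A Palatal Assibilation: no change — [diwafvo]
  B Regressive Voicing Assimilation: [diwafvo] → [diwavvo]
  C Nasal Place Assimilation: no change — [diwavvo]
  D Geminate Reduction: [diwavvo] → [diwavo]
  E Intervocalic Lenition: no change — [diwavo]
/tedodehta/:
  A Palatal Assibilation: no change — [tedodehta]
  B Regressive Voicing Assimilation: no change — [tedodehta]
  C Nasal Place Assimilation: no change — [tedodehta]
  D Geminate Reduction: no change — [tedodehta]
  E Intervocalic Lenition: [tedodehta] → [tezozehta]
/vimoszu/:
  A Palatal Assibilation: no change — [vimoszu]
  B Regressive Voicing Assimilation: [vimoszu] → [vimozzu]
  C Nasal Place Assimilation: no change — [vimozzu]
  D Geminate Reduction: [vimozzu] → [vimozu]
  E Intervocalic Lenition: no change — [vimozu]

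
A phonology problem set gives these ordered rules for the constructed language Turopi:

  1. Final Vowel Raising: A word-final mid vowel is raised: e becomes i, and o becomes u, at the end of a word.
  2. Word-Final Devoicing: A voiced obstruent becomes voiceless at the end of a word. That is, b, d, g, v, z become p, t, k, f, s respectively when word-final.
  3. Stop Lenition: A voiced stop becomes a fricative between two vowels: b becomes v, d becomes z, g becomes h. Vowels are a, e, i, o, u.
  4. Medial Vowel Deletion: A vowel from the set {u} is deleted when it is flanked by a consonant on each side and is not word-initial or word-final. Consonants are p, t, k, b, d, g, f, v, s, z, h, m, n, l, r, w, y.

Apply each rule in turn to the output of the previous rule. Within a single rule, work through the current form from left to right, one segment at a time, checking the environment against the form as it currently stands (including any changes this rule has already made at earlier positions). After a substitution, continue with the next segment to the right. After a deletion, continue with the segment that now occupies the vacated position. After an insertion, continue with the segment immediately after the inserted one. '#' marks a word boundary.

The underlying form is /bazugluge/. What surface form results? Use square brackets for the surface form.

[bazglhi]

1 Final Vowel Raising: [bazugluge] → [bazuglugi]
2 Word-Final Devoicing: no change — [bazuglugi]
3 Stop Lenition: [bazuglugi] → [bazugluhi]
4 Medial Vowel Deletion: [bazugluhi] → [bazglhi]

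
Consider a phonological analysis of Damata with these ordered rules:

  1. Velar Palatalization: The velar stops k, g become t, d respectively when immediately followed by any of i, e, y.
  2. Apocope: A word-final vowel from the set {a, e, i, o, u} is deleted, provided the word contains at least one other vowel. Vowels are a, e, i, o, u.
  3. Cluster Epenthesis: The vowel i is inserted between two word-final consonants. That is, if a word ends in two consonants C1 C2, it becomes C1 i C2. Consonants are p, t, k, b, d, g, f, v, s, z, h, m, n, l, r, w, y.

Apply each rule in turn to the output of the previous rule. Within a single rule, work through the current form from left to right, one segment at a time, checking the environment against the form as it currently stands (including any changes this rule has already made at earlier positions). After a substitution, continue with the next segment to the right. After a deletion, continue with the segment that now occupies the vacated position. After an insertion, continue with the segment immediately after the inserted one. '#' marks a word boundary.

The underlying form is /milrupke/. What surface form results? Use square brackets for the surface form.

[milrupit]

1 Velar Palatalization: [milrupke] → [milrupte]
2 Apocope: [milrupte] → [milrupt]
3 Cluster Epenthesis: [milrupt] → [milrupit]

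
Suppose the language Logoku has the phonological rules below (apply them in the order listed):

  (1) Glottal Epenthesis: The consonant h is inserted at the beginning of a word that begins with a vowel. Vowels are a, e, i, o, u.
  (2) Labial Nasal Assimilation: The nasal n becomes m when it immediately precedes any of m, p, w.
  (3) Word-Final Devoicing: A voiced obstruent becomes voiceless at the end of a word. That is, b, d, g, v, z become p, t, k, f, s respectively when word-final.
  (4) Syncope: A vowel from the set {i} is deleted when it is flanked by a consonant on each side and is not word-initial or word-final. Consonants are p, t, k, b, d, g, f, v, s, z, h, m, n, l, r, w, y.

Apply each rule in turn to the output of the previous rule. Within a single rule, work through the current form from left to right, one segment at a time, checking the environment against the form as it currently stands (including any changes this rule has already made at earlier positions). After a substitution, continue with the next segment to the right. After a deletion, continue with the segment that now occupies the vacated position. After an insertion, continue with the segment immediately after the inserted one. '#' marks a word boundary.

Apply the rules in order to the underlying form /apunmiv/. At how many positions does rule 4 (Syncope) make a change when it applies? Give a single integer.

(1) Glottal Epenthesis: [apunmiv] → [hapunmiv]
(2) Labial Nasal Assimilation: [hapunmiv] → [hapummiv]
(3) Word-Final Devoicing: [hapummiv] → [hapummif]
(4) Syncope: [hapummif] → [hapummf]
Rule 4 changed 1 position(s).

1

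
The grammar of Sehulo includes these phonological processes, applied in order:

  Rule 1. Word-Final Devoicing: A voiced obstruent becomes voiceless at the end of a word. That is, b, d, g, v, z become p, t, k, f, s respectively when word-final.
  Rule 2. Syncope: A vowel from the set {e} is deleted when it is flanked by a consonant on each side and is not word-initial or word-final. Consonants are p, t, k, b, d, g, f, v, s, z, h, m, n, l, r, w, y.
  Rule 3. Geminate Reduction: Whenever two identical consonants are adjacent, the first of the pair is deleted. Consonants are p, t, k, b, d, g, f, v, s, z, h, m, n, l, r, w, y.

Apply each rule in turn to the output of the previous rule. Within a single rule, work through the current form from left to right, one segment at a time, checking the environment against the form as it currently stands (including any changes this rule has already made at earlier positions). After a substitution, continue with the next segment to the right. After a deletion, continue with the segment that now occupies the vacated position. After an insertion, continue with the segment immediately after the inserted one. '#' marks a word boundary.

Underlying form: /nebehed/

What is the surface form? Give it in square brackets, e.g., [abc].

Rule 1 Word-Final Devoicing: [nebehed] → [nebehet]
Rule 2 Syncope: [nebehet] → [nbht]
Rule 3 Geminate Reduction: no change — [nbht]

[nbht]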